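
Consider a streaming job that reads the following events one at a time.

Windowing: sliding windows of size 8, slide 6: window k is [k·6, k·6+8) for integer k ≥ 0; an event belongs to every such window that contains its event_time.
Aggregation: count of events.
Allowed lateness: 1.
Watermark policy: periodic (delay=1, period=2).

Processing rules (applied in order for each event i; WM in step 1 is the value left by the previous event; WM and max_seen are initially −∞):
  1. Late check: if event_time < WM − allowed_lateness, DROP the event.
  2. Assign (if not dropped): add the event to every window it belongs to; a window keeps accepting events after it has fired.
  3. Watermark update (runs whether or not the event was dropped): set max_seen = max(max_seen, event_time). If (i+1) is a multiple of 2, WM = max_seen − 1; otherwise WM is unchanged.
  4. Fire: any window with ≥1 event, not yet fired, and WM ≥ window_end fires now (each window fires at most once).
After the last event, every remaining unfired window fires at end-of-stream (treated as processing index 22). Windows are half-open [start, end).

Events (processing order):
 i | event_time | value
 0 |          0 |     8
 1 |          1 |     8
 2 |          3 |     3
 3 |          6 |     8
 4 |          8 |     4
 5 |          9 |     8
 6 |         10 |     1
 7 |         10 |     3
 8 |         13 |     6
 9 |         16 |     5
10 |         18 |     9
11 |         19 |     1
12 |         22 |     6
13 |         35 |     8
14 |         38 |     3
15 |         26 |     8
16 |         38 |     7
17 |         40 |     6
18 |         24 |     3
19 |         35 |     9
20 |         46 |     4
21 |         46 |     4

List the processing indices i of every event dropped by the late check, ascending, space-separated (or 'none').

15 18 19

i=0 t=0 v=8: → [0,8); WM=−∞
i=1 t=1 v=8: → [0,8); WM=0
i=2 t=3 v=3: → [0,8); WM=0
i=3 t=6 v=8: → [6,14),[0,8); WM=5
i=4 t=8 v=4: → [6,14); WM=5
i=5 t=9 v=8: → [6,14); WM=8; [0,8) fires=4
i=6 t=10 v=1: → [6,14); WM=8
i=7 t=10 v=3: → [6,14); WM=9
i=8 t=13 v=6: → [12,20),[6,14); WM=9
i=9 t=16 v=5: → [12,20); WM=15; [6,14) fires=6
i=10 t=18 v=9: → [18,26),[12,20); WM=15
i=11 t=19 v=1: → [18,26),[12,20); WM=18
i=12 t=22 v=6: → [18,26); WM=18
i=13 t=35 v=8: → [30,38); WM=34; [12,20) fires=4 [18,26) fires=3
i=14 t=38 v=3: → [36,44); WM=34
i=15 t=26 v=8: DROP (t<34-1); WM=37
i=16 t=38 v=7: → [36,44); WM=37
i=17 t=40 v=6: → [36,44); WM=39; [30,38) fires=1
i=18 t=24 v=3: DROP (t<39-1); WM=39
i=19 t=35 v=9: DROP (t<39-1); WM=39
i=20 t=46 v=4: → [42,50); WM=39
i=21 t=46 v=4: → [42,50); WM=45; [36,44) fires=3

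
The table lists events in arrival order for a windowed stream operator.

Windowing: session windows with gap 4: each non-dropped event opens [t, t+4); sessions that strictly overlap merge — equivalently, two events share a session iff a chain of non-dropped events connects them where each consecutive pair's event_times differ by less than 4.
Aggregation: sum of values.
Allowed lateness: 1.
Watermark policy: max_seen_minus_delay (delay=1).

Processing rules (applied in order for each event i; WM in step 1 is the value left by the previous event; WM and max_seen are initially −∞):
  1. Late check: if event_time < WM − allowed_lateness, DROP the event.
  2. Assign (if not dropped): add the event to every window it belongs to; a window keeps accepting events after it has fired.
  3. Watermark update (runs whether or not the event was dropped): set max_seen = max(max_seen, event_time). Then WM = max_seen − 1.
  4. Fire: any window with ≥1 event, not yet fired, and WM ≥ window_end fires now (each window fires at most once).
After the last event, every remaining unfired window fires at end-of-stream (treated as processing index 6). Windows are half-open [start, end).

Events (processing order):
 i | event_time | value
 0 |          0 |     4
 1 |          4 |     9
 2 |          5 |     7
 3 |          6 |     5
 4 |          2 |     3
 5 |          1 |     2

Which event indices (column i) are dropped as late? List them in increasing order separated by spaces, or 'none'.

i=0 t=0 v=4: → [0,4); WM=-1
i=1 t=4 v=9: → [4,8); WM=3
i=2 t=5 v=7: → [4,9); WM=4
i=3 t=6 v=5: → [4,10); WM=5
i=4 t=2 v=3: DROP (t<5-1); WM=5
i=5 t=1 v=2: DROP (t<5-1); WM=5

4 5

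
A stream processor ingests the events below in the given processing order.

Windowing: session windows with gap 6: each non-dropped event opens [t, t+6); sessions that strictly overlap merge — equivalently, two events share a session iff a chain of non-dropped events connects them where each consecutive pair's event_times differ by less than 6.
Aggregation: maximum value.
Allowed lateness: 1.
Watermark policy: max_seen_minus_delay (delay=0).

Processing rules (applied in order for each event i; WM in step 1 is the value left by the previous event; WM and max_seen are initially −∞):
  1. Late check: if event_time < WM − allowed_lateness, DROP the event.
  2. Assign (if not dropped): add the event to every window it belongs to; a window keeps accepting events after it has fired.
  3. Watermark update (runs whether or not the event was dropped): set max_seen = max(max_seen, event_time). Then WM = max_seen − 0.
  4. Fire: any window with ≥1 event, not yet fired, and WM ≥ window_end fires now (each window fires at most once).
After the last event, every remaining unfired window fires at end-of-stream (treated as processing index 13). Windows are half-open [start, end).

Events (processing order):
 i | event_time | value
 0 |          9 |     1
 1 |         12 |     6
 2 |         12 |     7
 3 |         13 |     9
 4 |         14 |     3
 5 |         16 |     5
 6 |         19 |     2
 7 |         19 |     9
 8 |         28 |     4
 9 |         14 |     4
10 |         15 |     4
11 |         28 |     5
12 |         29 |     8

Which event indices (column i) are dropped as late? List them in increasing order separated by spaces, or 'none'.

i=0 t=9 v=1: → [9,15); WM=9
i=1 t=12 v=6: → [9,18); WM=12
i=2 t=12 v=7: → [9,18); WM=12
i=3 t=13 v=9: → [9,19); WM=13
i=4 t=14 v=3: → [9,20); WM=14
i=5 t=16 v=5: → [9,22); WM=16
i=6 t=19 v=2: → [9,25); WM=19
i=7 t=19 v=9: → [9,25); WM=19
i=8 t=28 v=4: → [28,34); WM=28
i=9 t=14 v=4: DROP (t<28-1); WM=28
i=10 t=15 v=4: DROP (t<28-1); WM=28
i=11 t=28 v=5: → [28,34); WM=28
i=12 t=29 v=8: → [28,35); WM=29

9 10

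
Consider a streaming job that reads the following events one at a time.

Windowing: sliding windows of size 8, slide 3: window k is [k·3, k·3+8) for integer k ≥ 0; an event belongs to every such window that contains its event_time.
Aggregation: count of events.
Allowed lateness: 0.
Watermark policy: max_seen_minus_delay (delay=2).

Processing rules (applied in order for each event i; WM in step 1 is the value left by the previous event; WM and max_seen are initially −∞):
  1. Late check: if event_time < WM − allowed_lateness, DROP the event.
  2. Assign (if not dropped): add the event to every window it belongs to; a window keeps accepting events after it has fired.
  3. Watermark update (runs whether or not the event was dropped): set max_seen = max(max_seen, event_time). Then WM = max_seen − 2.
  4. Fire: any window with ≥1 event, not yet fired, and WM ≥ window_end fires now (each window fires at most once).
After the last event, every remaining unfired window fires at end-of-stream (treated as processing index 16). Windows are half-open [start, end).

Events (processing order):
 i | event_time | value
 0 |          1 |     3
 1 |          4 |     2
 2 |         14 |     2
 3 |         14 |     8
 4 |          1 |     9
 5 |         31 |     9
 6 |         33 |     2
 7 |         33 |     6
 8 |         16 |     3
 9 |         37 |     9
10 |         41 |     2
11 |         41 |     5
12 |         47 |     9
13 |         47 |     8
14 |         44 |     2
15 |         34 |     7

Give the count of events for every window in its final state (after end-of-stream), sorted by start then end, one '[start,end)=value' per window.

[0,8)=2 [3,11)=1 [9,17)=2 [12,20)=2 [24,32)=1 [27,35)=3 [30,38)=4 [33,41)=3 [36,44)=3 [39,47)=2 [42,50)=2 [45,53)=2

i=0 t=1 v=3: → [0,8); WM=-1
i=1 t=4 v=2: → [3,11),[0,8); WM=2
i=2 t=14 v=2: → [12,20),[9,17); WM=12; [0,8) fires=2 [3,11) fires=1
i=3 t=14 v=8: → [12,20),[9,17); WM=12
i=4 t=1 v=9: DROP (t<12-0); WM=12
i=5 t=31 v=9: → [30,38),[27,35),[24,32); WM=29; [9,17) fires=2 [12,20) fires=2
i=6 t=33 v=2: → [33,41),[30,38),[27,35); WM=31
i=7 t=33 v=6: → [33,41),[30,38),[27,35); WM=31
i=8 t=16 v=3: DROP (t<31-0); WM=31
i=9 t=37 v=9: → [36,44),[33,41),[30,38); WM=35; [24,32) fires=1 [27,35) fires=3
i=10 t=41 v=2: → [39,47),[36,44); WM=39; [30,38) fires=4
i=11 t=41 v=5: → [39,47),[36,44); WM=39
i=12 t=47 v=9: → [45,53),[42,50); WM=45; [33,41) fires=3 [36,44) fires=3
i=13 t=47 v=8: → [45,53),[42,50); WM=45
i=14 t=44 v=2: DROP (t<45-0); WM=45
i=15 t=34 v=7: DROP (t<45-0); WM=45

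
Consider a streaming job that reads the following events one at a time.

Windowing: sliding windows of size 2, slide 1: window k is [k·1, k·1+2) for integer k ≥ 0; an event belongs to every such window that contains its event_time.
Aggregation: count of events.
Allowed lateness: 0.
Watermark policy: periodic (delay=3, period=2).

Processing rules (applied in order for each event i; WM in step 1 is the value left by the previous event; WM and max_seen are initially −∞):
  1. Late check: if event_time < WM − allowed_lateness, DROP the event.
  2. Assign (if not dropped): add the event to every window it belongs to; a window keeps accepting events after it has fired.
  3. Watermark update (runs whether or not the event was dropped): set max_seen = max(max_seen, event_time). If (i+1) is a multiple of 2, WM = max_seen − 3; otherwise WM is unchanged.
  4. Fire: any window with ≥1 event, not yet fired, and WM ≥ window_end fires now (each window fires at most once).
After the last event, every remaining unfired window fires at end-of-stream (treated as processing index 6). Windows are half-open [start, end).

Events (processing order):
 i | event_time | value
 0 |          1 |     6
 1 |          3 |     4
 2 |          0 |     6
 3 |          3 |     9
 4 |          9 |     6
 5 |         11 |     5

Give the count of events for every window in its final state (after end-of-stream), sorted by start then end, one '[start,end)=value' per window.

i=0 t=1 v=6: → [1,3),[0,2); WM=−∞
i=1 t=3 v=4: → [3,5),[2,4); WM=0
i=2 t=0 v=6: → [0,2); WM=0
i=3 t=3 v=9: → [3,5),[2,4); WM=0
i=4 t=9 v=6: → [9,11),[8,10); WM=0
i=5 t=11 v=5: → [11,13),[10,12); WM=8; [0,2) fires=2 [1,3) fires=1 [2,4) fires=2 [3,5) fires=2

[0,2)=2 [1,3)=1 [2,4)=2 [3,5)=2 [8,10)=1 [9,11)=1 [10,12)=1 [11,13)=1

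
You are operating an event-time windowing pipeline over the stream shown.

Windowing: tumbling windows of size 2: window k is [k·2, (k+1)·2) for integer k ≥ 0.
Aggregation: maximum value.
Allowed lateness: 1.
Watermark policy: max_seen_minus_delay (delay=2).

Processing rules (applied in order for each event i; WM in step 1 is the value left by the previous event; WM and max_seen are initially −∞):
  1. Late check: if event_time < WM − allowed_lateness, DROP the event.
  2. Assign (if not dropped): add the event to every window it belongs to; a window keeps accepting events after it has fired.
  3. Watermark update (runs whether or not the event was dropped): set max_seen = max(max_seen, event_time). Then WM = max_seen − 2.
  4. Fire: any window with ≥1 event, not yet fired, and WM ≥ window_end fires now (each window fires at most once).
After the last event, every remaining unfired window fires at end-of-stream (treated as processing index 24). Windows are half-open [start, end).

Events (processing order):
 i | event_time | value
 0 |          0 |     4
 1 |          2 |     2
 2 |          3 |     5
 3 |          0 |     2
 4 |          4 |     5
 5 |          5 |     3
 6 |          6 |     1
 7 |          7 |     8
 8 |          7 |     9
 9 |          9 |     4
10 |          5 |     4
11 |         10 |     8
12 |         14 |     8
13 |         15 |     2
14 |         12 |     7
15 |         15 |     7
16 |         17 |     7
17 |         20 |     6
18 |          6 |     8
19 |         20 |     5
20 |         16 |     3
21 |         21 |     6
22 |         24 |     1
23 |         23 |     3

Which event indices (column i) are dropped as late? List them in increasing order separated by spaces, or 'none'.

10 18 20

i=0 t=0 v=4: → [0,2); WM=-2
i=1 t=2 v=2: → [2,4); WM=0
i=2 t=3 v=5: → [2,4); WM=1
i=3 t=0 v=2: → [0,2); WM=1
i=4 t=4 v=5: → [4,6); WM=2; [0,2) fires=4
i=5 t=5 v=3: → [4,6); WM=3
i=6 t=6 v=1: → [6,8); WM=4; [2,4) fires=5
i=7 t=7 v=8: → [6,8); WM=5
i=8 t=7 v=9: → [6,8); WM=5
i=9 t=9 v=4: → [8,10); WM=7; [4,6) fires=5
i=10 t=5 v=4: DROP (t<7-1); WM=7
i=11 t=10 v=8: → [10,12); WM=8; [6,8) fires=9
i=12 t=14 v=8: → [14,16); WM=12; [8,10) fires=4 [10,12) fires=8
i=13 t=15 v=2: → [14,16); WM=13
i=14 t=12 v=7: → [12,14); WM=13
i=15 t=15 v=7: → [14,16); WM=13
i=16 t=17 v=7: → [16,18); WM=15; [12,14) fires=7
i=17 t=20 v=6: → [20,22); WM=18; [14,16) fires=8 [16,18) fires=7
i=18 t=6 v=8: DROP (t<18-1); WM=18
i=19 t=20 v=5: → [20,22); WM=18
i=20 t=16 v=3: DROP (t<18-1); WM=18
i=21 t=21 v=6: → [20,22); WM=19
i=22 t=24 v=1: → [24,26); WM=22; [20,22) fires=6
i=23 t=23 v=3: → [22,24); WM=22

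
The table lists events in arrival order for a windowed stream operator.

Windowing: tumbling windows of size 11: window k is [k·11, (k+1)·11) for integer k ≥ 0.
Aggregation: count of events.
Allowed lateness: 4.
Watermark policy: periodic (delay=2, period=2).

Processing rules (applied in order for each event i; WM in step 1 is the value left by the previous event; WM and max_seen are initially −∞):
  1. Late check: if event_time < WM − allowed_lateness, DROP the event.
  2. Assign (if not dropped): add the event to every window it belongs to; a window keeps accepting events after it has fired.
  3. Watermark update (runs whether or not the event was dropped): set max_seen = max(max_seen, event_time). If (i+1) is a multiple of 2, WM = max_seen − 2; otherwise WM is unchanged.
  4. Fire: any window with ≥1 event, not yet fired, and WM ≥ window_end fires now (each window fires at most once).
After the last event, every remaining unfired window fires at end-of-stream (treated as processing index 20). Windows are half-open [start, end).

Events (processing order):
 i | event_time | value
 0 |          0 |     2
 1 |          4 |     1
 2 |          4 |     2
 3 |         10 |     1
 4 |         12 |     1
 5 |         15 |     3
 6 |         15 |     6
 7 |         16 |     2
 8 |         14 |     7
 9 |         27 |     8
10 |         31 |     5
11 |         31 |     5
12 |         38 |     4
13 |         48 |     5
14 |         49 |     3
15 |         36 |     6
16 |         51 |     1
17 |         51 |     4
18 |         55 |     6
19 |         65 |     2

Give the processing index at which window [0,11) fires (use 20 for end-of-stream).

5

i=0 t=0 v=2: → [0,11); WM=−∞
i=1 t=4 v=1: → [0,11); WM=2
i=2 t=4 v=2: → [0,11); WM=2
i=3 t=10 v=1: → [0,11); WM=8
i=4 t=12 v=1: → [11,22); WM=8
i=5 t=15 v=3: → [11,22); WM=13; [0,11) fires=4
i=6 t=15 v=6: → [11,22); WM=13
i=7 t=16 v=2: → [11,22); WM=14
i=8 t=14 v=7: → [11,22); WM=14
i=9 t=27 v=8: → [22,33); WM=25; [11,22) fires=5
i=10 t=31 v=5: → [22,33); WM=25
i=11 t=31 v=5: → [22,33); WM=29
i=12 t=38 v=4: → [33,44); WM=29
i=13 t=48 v=5: → [44,55); WM=46; [22,33) fires=3 [33,44) fires=1
i=14 t=49 v=3: → [44,55); WM=46
i=15 t=36 v=6: DROP (t<46-4); WM=47
i=16 t=51 v=1: → [44,55); WM=47
i=17 t=51 v=4: → [44,55); WM=49
i=18 t=55 v=6: → [55,66); WM=49
i=19 t=65 v=2: → [55,66); WM=63; [44,55) fires=4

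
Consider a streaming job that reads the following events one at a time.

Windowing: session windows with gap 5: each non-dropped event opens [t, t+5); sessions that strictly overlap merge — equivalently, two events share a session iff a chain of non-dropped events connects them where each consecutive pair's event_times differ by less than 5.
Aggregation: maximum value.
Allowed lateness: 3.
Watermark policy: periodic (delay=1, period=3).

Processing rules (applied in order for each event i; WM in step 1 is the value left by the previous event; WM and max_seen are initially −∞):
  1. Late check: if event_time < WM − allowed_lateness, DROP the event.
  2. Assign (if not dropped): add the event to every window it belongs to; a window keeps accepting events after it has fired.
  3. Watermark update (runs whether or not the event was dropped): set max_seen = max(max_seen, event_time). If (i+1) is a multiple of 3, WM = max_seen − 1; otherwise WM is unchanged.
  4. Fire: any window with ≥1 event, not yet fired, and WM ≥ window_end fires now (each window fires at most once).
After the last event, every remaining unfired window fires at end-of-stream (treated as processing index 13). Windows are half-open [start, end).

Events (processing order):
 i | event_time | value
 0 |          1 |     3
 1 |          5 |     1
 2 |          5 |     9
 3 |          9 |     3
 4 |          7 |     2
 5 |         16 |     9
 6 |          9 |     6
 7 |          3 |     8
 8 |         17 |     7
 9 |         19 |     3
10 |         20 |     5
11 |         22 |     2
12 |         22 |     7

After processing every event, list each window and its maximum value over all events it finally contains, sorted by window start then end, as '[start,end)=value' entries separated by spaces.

i=0 t=1 v=3: → [1,6); WM=−∞
i=1 t=5 v=1: → [1,10); WM=−∞
i=2 t=5 v=9: → [1,10); WM=4
i=3 t=9 v=3: → [1,14); WM=4
i=4 t=7 v=2: → [1,14); WM=4
i=5 t=16 v=9: → [16,21); WM=15
i=6 t=9 v=6: DROP (t<15-3); WM=15
i=7 t=3 v=8: DROP (t<15-3); WM=15
i=8 t=17 v=7: → [16,22); WM=16
i=9 t=19 v=3: → [16,24); WM=16
i=10 t=20 v=5: → [16,25); WM=16
i=11 t=22 v=2: → [16,27); WM=21
i=12 t=22 v=7: → [16,27); WM=21

[1,14)=9 [16,27)=9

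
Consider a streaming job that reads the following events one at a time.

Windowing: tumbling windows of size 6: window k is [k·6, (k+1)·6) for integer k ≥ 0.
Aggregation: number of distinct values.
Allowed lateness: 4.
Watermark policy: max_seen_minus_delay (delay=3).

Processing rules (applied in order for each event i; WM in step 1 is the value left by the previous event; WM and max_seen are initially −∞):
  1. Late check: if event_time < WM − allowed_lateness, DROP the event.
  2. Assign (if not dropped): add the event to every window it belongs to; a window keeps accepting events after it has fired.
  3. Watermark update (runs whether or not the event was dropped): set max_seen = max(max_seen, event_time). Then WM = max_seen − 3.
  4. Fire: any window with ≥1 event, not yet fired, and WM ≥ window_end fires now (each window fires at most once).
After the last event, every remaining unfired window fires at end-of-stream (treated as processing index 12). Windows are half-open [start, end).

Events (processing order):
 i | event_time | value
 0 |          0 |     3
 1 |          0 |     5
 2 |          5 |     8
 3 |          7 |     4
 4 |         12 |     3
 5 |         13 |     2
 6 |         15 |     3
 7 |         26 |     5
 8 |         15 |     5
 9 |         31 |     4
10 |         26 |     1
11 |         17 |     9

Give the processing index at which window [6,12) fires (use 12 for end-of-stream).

i=0 t=0 v=3: → [0,6); WM=-3
i=1 t=0 v=5: → [0,6); WM=-3
i=2 t=5 v=8: → [0,6); WM=2
i=3 t=7 v=4: → [6,12); WM=4
i=4 t=12 v=3: → [12,18); WM=9; [0,6) fires=3
i=5 t=13 v=2: → [12,18); WM=10
i=6 t=15 v=3: → [12,18); WM=12; [6,12) fires=1
i=7 t=26 v=5: → [24,30); WM=23; [12,18) fires=2
i=8 t=15 v=5: DROP (t<23-4); WM=23
i=9 t=31 v=4: → [30,36); WM=28
i=10 t=26 v=1: → [24,30); WM=28
i=11 t=17 v=9: DROP (t<28-4); WM=28

6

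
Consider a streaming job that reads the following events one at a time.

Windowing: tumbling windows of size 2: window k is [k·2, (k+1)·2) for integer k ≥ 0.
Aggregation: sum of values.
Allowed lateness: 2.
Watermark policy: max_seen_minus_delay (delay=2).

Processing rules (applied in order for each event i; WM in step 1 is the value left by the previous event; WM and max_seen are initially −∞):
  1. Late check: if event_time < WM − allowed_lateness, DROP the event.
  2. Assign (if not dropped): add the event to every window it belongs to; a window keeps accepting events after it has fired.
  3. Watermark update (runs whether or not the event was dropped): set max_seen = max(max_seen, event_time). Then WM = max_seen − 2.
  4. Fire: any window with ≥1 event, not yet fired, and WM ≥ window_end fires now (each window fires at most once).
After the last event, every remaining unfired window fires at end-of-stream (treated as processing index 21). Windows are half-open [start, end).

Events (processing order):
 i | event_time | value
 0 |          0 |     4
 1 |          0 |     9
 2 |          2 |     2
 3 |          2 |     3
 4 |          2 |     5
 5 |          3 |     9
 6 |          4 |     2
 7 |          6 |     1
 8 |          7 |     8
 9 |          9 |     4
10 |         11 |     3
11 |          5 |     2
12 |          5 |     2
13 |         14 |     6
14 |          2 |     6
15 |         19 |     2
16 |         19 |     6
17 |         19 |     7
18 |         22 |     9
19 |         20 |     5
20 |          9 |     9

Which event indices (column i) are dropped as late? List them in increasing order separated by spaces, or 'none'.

11 12 14 20

i=0 t=0 v=4: → [0,2); WM=-2
i=1 t=0 v=9: → [0,2); WM=-2
i=2 t=2 v=2: → [2,4); WM=0
i=3 t=2 v=3: → [2,4); WM=0
i=4 t=2 v=5: → [2,4); WM=0
i=5 t=3 v=9: → [2,4); WM=1
i=6 t=4 v=2: → [4,6); WM=2; [0,2) fires=13
i=7 t=6 v=1: → [6,8); WM=4; [2,4) fires=19
i=8 t=7 v=8: → [6,8); WM=5
i=9 t=9 v=4: → [8,10); WM=7; [4,6) fires=2
i=10 t=11 v=3: → [10,12); WM=9; [6,8) fires=9
i=11 t=5 v=2: DROP (t<9-2); WM=9
i=12 t=5 v=2: DROP (t<9-2); WM=9
i=13 t=14 v=6: → [14,16); WM=12; [8,10) fires=4 [10,12) fires=3
i=14 t=2 v=6: DROP (t<12-2); WM=12
i=15 t=19 v=2: → [18,20); WM=17; [14,16) fires=6
i=16 t=19 v=6: → [18,20); WM=17
i=17 t=19 v=7: → [18,20); WM=17
i=18 t=22 v=9: → [22,24); WM=20; [18,20) fires=15
i=19 t=20 v=5: → [20,22); WM=20
i=20 t=9 v=9: DROP (t<20-2); WM=20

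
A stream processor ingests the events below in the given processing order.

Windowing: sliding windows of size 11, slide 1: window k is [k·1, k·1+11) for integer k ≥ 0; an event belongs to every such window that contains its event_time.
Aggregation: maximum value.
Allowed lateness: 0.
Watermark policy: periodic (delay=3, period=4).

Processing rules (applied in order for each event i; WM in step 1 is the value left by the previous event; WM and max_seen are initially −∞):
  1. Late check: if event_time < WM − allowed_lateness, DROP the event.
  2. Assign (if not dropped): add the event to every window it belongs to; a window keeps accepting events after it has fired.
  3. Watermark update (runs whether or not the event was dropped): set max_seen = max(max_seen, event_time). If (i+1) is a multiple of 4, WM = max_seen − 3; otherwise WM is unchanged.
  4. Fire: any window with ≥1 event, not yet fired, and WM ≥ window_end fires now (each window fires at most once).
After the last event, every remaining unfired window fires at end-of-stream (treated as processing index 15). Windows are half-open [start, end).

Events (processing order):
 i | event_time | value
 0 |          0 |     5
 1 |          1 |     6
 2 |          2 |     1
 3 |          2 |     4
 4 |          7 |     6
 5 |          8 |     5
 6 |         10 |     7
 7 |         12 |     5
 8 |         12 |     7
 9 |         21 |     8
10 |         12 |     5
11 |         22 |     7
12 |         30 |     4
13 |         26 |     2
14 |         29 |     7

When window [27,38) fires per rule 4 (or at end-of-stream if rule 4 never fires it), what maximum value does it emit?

7

i=0 t=0 v=5: → [0,11); WM=−∞
i=1 t=1 v=6: → [1,12),[0,11); WM=−∞
i=2 t=2 v=1: → [2,13),[1,12),[0,11); WM=−∞
i=3 t=2 v=4: → [2,13),[1,12),[0,11); WM=-1
i=4 t=7 v=6: → [7,18),[6,17),[5,16),[4,15),[3,14),[2,13),[1,12),[0,11); WM=-1
i=5 t=8 v=5: → [8,19),[7,18),[6,17),[5,16),[4,15),[3,14),[2,13),[1,12),[0,11); WM=-1
i=6 t=10 v=7: → [10,21),[9,20),[8,19),[7,18),[6,17),[5,16),[4,15),[3,14),[2,13),[1,12),[0,11); WM=-1
i=7 t=12 v=5: → [12,23),[11,22),[10,21),[9,20),[8,19),[7,18),[6,17),[5,16),[4,15),[3,14),[2,13); WM=9
i=8 t=12 v=7: → [12,23),[11,22),[10,21),[9,20),[8,19),[7,18),[6,17),[5,16),[4,15),[3,14),[2,13); WM=9
i=9 t=21 v=8: → [21,32),[20,31),[19,30),[18,29),[17,28),[16,27),[15,26),[14,25),[13,24),[12,23),[11,22); WM=9
i=10 t=12 v=5: → [12,23),[11,22),[10,21),[9,20),[8,19),[7,18),[6,17),[5,16),[4,15),[3,14),[2,13); WM=9
i=11 t=22 v=7: → [22,33),[21,32),[20,31),[19,30),[18,29),[17,28),[16,27),[15,26),[14,25),[13,24),[12,23); WM=19; [0,11) fires=7 [1,12) fires=7 [2,13) fires=7 [3,14) fires=7 [4,15) fires=7 [5,16) fires=7 [6,17) fires=7 [7,18) fires=7 [8,19) fires=7
i=12 t=30 v=4: → [30,41),[29,40),[28,39),[27,38),[26,37),[25,36),[24,35),[23,34),[22,33),[21,32),[20,31); WM=19
i=13 t=26 v=2: → [26,37),[25,36),[24,35),[23,34),[22,33),[21,32),[20,31),[19,30),[18,29),[17,28),[16,27); WM=19
i=14 t=29 v=7: → [29,40),[28,39),[27,38),[26,37),[25,36),[24,35),[23,34),[22,33),[21,32),[20,31),[19,30); WM=19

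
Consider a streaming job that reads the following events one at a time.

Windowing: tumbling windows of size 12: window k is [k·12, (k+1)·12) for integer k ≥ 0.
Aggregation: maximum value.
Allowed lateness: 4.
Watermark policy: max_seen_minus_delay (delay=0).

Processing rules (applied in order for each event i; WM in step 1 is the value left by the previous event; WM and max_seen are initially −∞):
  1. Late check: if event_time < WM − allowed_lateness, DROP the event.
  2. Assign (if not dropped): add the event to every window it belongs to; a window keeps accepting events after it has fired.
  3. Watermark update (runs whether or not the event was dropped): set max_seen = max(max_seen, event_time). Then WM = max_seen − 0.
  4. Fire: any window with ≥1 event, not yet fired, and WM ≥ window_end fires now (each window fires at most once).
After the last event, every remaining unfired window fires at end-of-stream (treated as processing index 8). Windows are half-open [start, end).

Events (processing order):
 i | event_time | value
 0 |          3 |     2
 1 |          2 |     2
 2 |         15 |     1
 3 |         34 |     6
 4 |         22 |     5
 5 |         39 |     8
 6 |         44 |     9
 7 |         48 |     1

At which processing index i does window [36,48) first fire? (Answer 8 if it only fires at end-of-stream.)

7

i=0 t=3 v=2: → [0,12); WM=3
i=1 t=2 v=2: → [0,12); WM=3
i=2 t=15 v=1: → [12,24); WM=15; [0,12) fires=2
i=3 t=34 v=6: → [24,36); WM=34; [12,24) fires=1
i=4 t=22 v=5: DROP (t<34-4); WM=34
i=5 t=39 v=8: → [36,48); WM=39; [24,36) fires=6
i=6 t=44 v=9: → [36,48); WM=44
i=7 t=48 v=1: → [48,60); WM=48; [36,48) fires=9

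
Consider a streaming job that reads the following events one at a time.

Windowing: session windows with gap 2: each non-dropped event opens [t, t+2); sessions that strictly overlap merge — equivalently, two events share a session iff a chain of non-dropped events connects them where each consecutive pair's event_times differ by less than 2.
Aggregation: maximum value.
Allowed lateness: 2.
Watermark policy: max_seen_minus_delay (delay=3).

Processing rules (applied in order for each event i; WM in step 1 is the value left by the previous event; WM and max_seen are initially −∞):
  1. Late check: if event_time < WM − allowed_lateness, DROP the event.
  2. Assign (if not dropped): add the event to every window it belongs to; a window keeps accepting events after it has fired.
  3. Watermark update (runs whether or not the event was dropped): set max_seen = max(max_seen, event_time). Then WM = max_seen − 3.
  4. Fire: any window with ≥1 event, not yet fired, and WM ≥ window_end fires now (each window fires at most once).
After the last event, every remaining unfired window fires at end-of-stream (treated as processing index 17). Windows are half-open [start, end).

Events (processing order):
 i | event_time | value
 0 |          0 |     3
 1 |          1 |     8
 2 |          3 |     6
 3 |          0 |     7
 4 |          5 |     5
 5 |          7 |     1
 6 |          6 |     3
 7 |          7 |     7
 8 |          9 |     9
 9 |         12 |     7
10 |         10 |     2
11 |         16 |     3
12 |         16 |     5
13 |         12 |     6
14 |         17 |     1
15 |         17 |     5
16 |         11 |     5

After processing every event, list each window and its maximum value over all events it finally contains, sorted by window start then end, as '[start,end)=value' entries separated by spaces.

[0,3)=8 [3,5)=6 [5,9)=7 [9,12)=9 [12,14)=7 [16,19)=5

i=0 t=0 v=3: → [0,2); WM=-3
i=1 t=1 v=8: → [0,3); WM=-2
i=2 t=3 v=6: → [3,5); WM=0
i=3 t=0 v=7: → [0,3); WM=0
i=4 t=5 v=5: → [5,7); WM=2
i=5 t=7 v=1: → [7,9); WM=4
i=6 t=6 v=3: → [5,9); WM=4
i=7 t=7 v=7: → [5,9); WM=4
i=8 t=9 v=9: → [9,11); WM=6
i=9 t=12 v=7: → [12,14); WM=9
i=10 t=10 v=2: → [9,12); WM=9
i=11 t=16 v=3: → [16,18); WM=13
i=12 t=16 v=5: → [16,18); WM=13
i=13 t=12 v=6: → [12,14); WM=13
i=14 t=17 v=1: → [16,19); WM=14
i=15 t=17 v=5: → [16,19); WM=14
i=16 t=11 v=5: DROP (t<14-2); WM=14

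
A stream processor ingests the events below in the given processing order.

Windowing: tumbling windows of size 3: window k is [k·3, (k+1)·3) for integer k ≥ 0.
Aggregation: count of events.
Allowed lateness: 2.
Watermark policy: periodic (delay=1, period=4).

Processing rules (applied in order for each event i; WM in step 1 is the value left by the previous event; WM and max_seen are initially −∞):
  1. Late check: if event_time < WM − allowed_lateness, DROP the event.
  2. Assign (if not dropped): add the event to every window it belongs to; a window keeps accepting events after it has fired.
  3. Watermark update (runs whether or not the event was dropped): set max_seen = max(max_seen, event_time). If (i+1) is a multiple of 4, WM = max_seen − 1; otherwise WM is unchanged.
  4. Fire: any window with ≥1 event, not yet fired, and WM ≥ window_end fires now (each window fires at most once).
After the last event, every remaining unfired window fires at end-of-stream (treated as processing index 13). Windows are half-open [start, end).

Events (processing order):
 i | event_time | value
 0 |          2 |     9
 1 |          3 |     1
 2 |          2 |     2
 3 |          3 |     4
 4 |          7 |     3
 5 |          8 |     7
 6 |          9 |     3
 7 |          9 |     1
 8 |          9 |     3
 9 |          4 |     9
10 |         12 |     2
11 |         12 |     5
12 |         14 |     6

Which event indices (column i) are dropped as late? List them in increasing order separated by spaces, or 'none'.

i=0 t=2 v=9: → [0,3); WM=−∞
i=1 t=3 v=1: → [3,6); WM=−∞
i=2 t=2 v=2: → [0,3); WM=−∞
i=3 t=3 v=4: → [3,6); WM=2
i=4 t=7 v=3: → [6,9); WM=2
i=5 t=8 v=7: → [6,9); WM=2
i=6 t=9 v=3: → [9,12); WM=2
i=7 t=9 v=1: → [9,12); WM=8; [0,3) fires=2 [3,6) fires=2
i=8 t=9 v=3: → [9,12); WM=8
i=9 t=4 v=9: DROP (t<8-2); WM=8
i=10 t=12 v=2: → [12,15); WM=8
i=11 t=12 v=5: → [12,15); WM=11; [6,9) fires=2
i=12 t=14 v=6: → [12,15); WM=11

9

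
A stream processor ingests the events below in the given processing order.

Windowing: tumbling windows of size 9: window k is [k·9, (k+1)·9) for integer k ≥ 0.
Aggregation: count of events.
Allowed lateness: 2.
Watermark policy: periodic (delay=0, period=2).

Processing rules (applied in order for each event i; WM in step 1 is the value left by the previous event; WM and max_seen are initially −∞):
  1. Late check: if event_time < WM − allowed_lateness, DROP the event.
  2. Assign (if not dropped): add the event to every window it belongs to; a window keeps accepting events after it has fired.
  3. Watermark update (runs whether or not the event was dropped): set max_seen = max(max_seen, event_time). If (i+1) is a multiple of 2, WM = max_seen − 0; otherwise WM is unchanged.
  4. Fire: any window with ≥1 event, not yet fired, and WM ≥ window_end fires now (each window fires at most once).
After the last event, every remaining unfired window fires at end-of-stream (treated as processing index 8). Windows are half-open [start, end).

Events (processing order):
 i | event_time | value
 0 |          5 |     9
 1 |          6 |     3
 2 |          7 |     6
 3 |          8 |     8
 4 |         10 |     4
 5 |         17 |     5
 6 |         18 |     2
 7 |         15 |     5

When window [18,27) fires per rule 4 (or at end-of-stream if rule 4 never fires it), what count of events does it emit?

1

i=0 t=5 v=9: → [0,9); WM=−∞
i=1 t=6 v=3: → [0,9); WM=6
i=2 t=7 v=6: → [0,9); WM=6
i=3 t=8 v=8: → [0,9); WM=8
i=4 t=10 v=4: → [9,18); WM=8
i=5 t=17 v=5: → [9,18); WM=17; [0,9) fires=4
i=6 t=18 v=2: → [18,27); WM=17
i=7 t=15 v=5: → [9,18); WM=18; [9,18) fires=3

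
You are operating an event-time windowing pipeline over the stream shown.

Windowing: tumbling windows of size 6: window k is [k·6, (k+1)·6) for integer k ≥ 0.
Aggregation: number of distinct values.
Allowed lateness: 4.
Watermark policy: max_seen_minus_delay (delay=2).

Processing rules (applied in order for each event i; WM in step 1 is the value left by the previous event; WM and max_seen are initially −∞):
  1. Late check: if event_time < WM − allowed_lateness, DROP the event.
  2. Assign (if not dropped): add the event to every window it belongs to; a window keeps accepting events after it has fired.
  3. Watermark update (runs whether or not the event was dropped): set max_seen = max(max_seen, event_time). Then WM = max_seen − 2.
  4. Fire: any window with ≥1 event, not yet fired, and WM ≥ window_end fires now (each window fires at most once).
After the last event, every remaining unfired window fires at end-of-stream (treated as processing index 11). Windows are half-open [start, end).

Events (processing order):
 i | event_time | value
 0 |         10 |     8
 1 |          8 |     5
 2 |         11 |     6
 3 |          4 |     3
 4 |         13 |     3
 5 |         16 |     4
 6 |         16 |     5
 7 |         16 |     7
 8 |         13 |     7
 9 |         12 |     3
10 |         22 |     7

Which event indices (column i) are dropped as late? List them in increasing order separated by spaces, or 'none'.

i=0 t=10 v=8: → [6,12); WM=8
i=1 t=8 v=5: → [6,12); WM=8
i=2 t=11 v=6: → [6,12); WM=9
i=3 t=4 v=3: DROP (t<9-4); WM=9
i=4 t=13 v=3: → [12,18); WM=11
i=5 t=16 v=4: → [12,18); WM=14; [6,12) fires=3
i=6 t=16 v=5: → [12,18); WM=14
i=7 t=16 v=7: → [12,18); WM=14
i=8 t=13 v=7: → [12,18); WM=14
i=9 t=12 v=3: → [12,18); WM=14
i=10 t=22 v=7: → [18,24); WM=20; [12,18) fires=4

3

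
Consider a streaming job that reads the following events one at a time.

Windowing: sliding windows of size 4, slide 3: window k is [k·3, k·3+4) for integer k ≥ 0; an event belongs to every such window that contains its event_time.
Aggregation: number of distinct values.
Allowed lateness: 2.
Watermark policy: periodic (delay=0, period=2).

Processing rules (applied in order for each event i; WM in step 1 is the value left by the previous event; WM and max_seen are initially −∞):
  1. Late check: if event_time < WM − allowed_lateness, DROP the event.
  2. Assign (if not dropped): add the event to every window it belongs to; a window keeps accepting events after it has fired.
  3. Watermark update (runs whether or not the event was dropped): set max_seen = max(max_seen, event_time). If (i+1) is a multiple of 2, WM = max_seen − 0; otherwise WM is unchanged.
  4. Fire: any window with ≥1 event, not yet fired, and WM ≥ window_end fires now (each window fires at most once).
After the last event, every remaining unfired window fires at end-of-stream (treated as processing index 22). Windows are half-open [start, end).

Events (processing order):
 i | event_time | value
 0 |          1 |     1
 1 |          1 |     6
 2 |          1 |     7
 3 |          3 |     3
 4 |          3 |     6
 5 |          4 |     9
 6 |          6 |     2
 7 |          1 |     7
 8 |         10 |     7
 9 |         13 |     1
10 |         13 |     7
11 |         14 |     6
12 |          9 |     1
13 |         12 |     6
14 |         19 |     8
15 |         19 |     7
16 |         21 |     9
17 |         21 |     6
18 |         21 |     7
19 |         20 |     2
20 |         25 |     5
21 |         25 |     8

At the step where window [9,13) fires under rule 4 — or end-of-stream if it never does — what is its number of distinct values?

1

i=0 t=1 v=1: → [0,4); WM=−∞
i=1 t=1 v=6: → [0,4); WM=1
i=2 t=1 v=7: → [0,4); WM=1
i=3 t=3 v=3: → [3,7),[0,4); WM=3
i=4 t=3 v=6: → [3,7),[0,4); WM=3
i=5 t=4 v=9: → [3,7); WM=4; [0,4) fires=4
i=6 t=6 v=2: → [6,10),[3,7); WM=4
i=7 t=1 v=7: DROP (t<4-2); WM=6
i=8 t=10 v=7: → [9,13); WM=6
i=9 t=13 v=1: → [12,16); WM=13; [3,7) fires=4 [6,10) fires=1 [9,13) fires=1
i=10 t=13 v=7: → [12,16); WM=13
i=11 t=14 v=6: → [12,16); WM=14
i=12 t=9 v=1: DROP (t<14-2); WM=14
i=13 t=12 v=6: → [12,16),[9,13); WM=14
i=14 t=19 v=8: → [18,22); WM=14
i=15 t=19 v=7: → [18,22); WM=19; [12,16) fires=3
i=16 t=21 v=9: → [21,25),[18,22); WM=19
i=17 t=21 v=6: → [21,25),[18,22); WM=21
i=18 t=21 v=7: → [21,25),[18,22); WM=21
i=19 t=20 v=2: → [18,22); WM=21
i=20 t=25 v=5: → [24,28); WM=21
i=21 t=25 v=8: → [24,28); WM=25; [18,22) fires=5 [21,25) fires=3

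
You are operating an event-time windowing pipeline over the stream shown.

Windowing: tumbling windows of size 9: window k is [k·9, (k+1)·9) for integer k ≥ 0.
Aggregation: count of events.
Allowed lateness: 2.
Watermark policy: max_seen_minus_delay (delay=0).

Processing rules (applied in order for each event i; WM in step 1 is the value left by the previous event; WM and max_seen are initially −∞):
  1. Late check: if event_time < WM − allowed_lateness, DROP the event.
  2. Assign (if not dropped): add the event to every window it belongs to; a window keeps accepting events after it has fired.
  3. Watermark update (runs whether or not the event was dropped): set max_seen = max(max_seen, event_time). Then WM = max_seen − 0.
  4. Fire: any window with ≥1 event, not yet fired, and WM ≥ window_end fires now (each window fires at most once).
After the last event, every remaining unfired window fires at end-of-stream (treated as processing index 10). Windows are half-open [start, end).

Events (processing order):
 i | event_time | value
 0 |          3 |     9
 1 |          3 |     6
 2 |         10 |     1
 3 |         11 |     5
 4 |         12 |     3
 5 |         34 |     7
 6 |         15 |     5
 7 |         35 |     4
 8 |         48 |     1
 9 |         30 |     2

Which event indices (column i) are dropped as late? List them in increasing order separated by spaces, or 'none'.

i=0 t=3 v=9: → [0,9); WM=3
i=1 t=3 v=6: → [0,9); WM=3
i=2 t=10 v=1: → [9,18); WM=10; [0,9) fires=2
i=3 t=11 v=5: → [9,18); WM=11
i=4 t=12 v=3: → [9,18); WM=12
i=5 t=34 v=7: → [27,36); WM=34; [9,18) fires=3
i=6 t=15 v=5: DROP (t<34-2); WM=34
i=7 t=35 v=4: → [27,36); WM=35
i=8 t=48 v=1: → [45,54); WM=48; [27,36) fires=2
i=9 t=30 v=2: DROP (t<48-2); WM=48

6 9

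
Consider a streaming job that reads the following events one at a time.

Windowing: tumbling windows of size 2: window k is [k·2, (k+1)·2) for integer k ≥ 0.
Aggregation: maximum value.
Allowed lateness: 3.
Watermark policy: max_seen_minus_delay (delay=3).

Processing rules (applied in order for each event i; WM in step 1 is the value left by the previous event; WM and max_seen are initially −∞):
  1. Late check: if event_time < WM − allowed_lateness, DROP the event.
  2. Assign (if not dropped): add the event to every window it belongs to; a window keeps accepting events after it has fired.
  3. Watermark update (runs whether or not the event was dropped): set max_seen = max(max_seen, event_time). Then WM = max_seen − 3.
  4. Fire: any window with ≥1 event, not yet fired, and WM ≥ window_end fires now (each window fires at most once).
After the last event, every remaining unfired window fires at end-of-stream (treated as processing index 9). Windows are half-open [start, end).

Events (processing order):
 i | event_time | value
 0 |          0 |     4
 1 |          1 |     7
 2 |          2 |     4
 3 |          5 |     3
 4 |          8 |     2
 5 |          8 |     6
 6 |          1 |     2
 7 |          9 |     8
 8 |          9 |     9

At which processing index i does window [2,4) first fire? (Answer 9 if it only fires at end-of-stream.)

4

i=0 t=0 v=4: → [0,2); WM=-3
i=1 t=1 v=7: → [0,2); WM=-2
i=2 t=2 v=4: → [2,4); WM=-1
i=3 t=5 v=3: → [4,6); WM=2; [0,2) fires=7
i=4 t=8 v=2: → [8,10); WM=5; [2,4) fires=4
i=5 t=8 v=6: → [8,10); WM=5
i=6 t=1 v=2: DROP (t<5-3); WM=5
i=7 t=9 v=8: → [8,10); WM=6; [4,6) fires=3
i=8 t=9 v=9: → [8,10); WM=6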